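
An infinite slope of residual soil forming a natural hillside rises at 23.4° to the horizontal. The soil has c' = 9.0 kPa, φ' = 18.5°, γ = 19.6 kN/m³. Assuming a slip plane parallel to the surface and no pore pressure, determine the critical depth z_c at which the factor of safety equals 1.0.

z_c = 5.55 m

Setting FS = 1.00 in FS = [c' + γz cos²β tanφ'] / [γz sinβ cosβ] and solving for z:
z = c' / [γ cosβ (FS·sinβ − cosβ·tanφ')]
  = 9.0 / [19.6·cos23.4°·(1.00·sin23.4° − cos23.4°·tan18.5°)]
  = 9.0 / [19.6·0.9178·(1.00·0.3971 − 0.9178·0.3346)]
  = 9.0 / 1.6202 = 5.555 m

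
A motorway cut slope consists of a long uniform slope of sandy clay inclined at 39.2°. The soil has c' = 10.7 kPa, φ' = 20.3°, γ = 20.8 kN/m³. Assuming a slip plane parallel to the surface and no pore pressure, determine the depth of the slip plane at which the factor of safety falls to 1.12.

Setting FS = 1.12 in FS = [c' + γz cos²β tanφ'] / [γz sinβ cosβ] and solving for z:
z = c' / [γ cosβ (FS·sinβ − cosβ·tanφ')]
  = 10.7 / [20.8·cos39.2°·(1.12·sin39.2° − cos39.2°·tan20.3°)]
  = 10.7 / [20.8·0.7749·(1.12·0.6320 − 0.7749·0.3699)]
  = 10.7 / 6.7895 = 1.576 m

z = 1.58 m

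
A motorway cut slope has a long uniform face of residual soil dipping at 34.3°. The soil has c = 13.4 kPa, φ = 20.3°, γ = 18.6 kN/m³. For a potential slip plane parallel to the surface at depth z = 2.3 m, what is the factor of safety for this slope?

FS = 1.22

For an infinite slope with a slip plane parallel to the surface (no pore pressure): FS = [c + γz cos²β tanφ] / [γz sinβ cosβ].
γz = 18.6·2.3 = 42.78 kN/m²
Numerator = 13.4 + 42.78·cos²34.3°·tan20.3° = 13.4 + 42.78·0.6824·0.3699 = 24.199 kPa
Denominator = 42.78·sin34.3°·cos34.3° = 42.78·0.5635·0.8261 = 19.915 kPa
FS = 24.199 / 19.915 = 1.215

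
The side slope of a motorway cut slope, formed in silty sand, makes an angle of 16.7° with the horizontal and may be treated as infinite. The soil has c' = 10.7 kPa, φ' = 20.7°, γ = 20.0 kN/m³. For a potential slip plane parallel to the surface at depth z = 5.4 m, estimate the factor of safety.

FS = 1.62

For an infinite slope with a slip plane parallel to the surface (no pore pressure): FS = [c' + γz cos²β tanφ'] / [γz sinβ cosβ].
γz = 20.0·5.4 = 108.00 kN/m²
Numerator = 10.7 + 108.00·cos²16.7°·tan20.7° = 10.7 + 108.00·0.9174·0.3779 = 48.140 kPa
Denominator = 108.00·sin16.7°·cos16.7° = 108.00·0.2874·0.9578 = 29.726 kPa
FS = 48.140 / 29.726 = 1.619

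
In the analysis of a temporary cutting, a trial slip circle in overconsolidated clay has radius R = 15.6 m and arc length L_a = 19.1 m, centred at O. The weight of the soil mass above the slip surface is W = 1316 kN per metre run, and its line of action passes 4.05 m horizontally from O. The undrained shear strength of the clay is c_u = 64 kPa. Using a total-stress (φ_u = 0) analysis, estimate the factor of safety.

Taking moments about the centre O, the resisting moment is provided by the undrained shear strength acting along the arc:
M_R = c_u·L_a·R = 64·19.10·15.6 = 19069.4 kN·m/m
M_D = W·d = 1316·4.05 = 5329.8 kN·m/m
FS = M_R / M_D = 19069.4 / 5329.8 = 3.578

FS = 3.58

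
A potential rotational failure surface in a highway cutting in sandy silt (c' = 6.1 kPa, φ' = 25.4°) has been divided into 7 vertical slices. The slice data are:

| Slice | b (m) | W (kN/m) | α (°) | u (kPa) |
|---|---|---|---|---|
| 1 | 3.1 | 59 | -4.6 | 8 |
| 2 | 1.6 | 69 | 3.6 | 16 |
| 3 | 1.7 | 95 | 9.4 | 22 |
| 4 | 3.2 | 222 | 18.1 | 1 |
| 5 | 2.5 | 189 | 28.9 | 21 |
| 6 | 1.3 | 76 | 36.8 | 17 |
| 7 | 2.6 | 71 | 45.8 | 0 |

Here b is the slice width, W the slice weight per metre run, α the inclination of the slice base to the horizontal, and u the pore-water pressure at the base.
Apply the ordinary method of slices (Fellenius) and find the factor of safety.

FS = 1.33

Ordinary method of slices: FS = Σ[c'·Δl_i + (W_i cosα_i − u_i·Δl_i)·tanφ'] / Σ W_i sinα_i, with Δl_i = b_i / cosα_i.
Slice 1: Δl = 3.1/cos(-4.6°) = 3.110 m; N'_1 = 59·cos(-4.6°) − 8·3.110 = 33.9; c'Δl = 18.97; W sinα = -4.7
Slice 2: Δl = 1.6/cos3.6° = 1.603 m; N'_2 = 69·cos3.6° − 16·1.603 = 43.2; c'Δl = 9.78; W sinα = 4.3
Slice 3: Δl = 1.7/cos9.4° = 1.723 m; N'_3 = 95·cos9.4° − 22·1.723 = 55.8; c'Δl = 10.51; W sinα = 15.5
Slice 4: Δl = 3.2/cos18.1° = 3.367 m; N'_4 = 222·cos18.1° − 1·3.367 = 207.6; c'Δl = 20.54; W sinα = 69.0
Slice 5: Δl = 2.5/cos28.9° = 2.856 m; N'_5 = 189·cos28.9° − 21·2.856 = 105.5; c'Δl = 17.42; W sinα = 91.3
Slice 6: Δl = 1.3/cos36.8° = 1.624 m; N'_6 = 76·cos36.8° − 17·1.624 = 33.3; c'Δl = 9.90; W sinα = 45.5
Slice 7: Δl = 2.6/cos45.8° = 3.729 m; N'_7 = 71·cos45.8° − 0·3.729 = 49.5; c'Δl = 22.75; W sinα = 50.9
Σc'Δl = 109.9 kN/m; ΣN' = 528.9 kN/m; ΣW sinα = 271.9 kN/m
Resisting = 109.9 + 528.9·tan25.4° = 109.9 + 251.1 = 361.0 kN/m
FS = 361.0 / 271.9 = 1.328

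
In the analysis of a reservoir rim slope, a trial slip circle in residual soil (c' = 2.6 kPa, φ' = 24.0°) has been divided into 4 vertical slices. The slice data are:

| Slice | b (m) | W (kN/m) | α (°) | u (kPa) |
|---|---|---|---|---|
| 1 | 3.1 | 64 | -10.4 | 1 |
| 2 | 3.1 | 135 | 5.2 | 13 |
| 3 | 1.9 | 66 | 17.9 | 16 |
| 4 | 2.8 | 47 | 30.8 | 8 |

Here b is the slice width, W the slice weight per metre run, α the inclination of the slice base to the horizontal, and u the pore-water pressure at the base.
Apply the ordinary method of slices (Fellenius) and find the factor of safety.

FS = 2.63

Ordinary method of slices: FS = Σ[c'·Δl_i + (W_i cosα_i − u_i·Δl_i)·tanφ'] / Σ W_i sinα_i, with Δl_i = b_i / cosα_i.
Slice 1: Δl = 3.1/cos(-10.4°) = 3.152 m; N'_1 = 64·cos(-10.4°) − 1·3.152 = 59.8; c'Δl = 8.19; W sinα = -11.6
Slice 2: Δl = 3.1/cos5.2° = 3.113 m; N'_2 = 135·cos5.2° − 13·3.113 = 94.0; c'Δl = 8.09; W sinα = 12.2
Slice 3: Δl = 1.9/cos17.9° = 1.997 m; N'_3 = 66·cos17.9° − 16·1.997 = 30.9; c'Δl = 5.19; W sinα = 20.3
Slice 4: Δl = 2.8/cos30.8° = 3.260 m; N'_4 = 47·cos30.8° − 8·3.260 = 14.3; c'Δl = 8.48; W sinα = 24.1
Σc'Δl = 30.0 kN/m; ΣN' = 198.9 kN/m; ΣW sinα = 45.0 kN/m
Resisting = 30.0 + 198.9·tan24.0° = 30.0 + 88.6 = 118.5 kN/m
FS = 118.5 / 45.0 = 2.632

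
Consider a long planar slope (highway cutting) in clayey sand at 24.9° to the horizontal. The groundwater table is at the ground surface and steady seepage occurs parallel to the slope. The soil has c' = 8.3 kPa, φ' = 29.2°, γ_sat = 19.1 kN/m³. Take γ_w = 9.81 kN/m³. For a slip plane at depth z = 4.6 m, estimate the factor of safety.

FS = 0.83

With seepage parallel to the slope and the water table at the surface, the effective normal stress on the slip plane uses the buoyant unit weight γ' = γ_sat − γ_w while the driving shear stress uses γ_sat:
FS = [c' + γ' z cos²β tanφ'] / [γ_sat z sinβ cosβ]
γ' = 19.1 − 9.81 = 9.29 kN/m³
Numerator = 8.3 + 9.29·4.6·cos²24.9°·tan29.2° = 8.3 + 9.29·4.6·0.8227·0.5589 = 27.949 kPa
Denominator = 19.1·4.6·sin24.9°·cos24.9° = 19.1·4.6·0.4210·0.9070 = 33.554 kPa
FS = 27.949 / 33.554 = 0.833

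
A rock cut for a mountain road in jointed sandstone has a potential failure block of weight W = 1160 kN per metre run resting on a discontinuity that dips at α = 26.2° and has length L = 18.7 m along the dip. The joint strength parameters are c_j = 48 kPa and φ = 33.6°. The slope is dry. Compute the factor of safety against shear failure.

Resolving the block weight along and normal to the plane and applying the Mohr–Coulomb strength on the joint:
N' = W cosα = 1160·cos26.2° = 1040.8 kN/m
Driving force T = W sinα = 1160·sin26.2° = 512.1 kN/m
Resisting force R = c_j·L + N'·tanφ = 48·18.7 + 1040.8·tan33.6° = 897.6 + 691.5 = 1589.1 kN/m
FS = R / T = 1589.1 / 512.1 = 3.103

FS = 3.10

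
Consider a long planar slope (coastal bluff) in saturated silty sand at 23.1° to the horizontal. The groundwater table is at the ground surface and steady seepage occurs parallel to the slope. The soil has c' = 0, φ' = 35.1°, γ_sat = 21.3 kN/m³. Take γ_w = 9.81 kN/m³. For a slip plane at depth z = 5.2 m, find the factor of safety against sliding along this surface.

FS = 0.89

With seepage parallel to the slope and the water table at the surface, the effective normal stress on the slip plane uses the buoyant unit weight γ' = γ_sat − γ_w while the driving shear stress uses γ_sat:
FS = [c' + γ' z cos²β tanφ'] / [γ_sat z sinβ cosβ]
(For c' = 0 this reduces to FS = (γ'/γ_sat)·tanφ'/tanβ.)
γ' = 21.3 − 9.81 = 11.49 kN/m³
Numerator = 0.0 + 11.49·5.2·cos²23.1°·tan35.1° = 0.0 + 11.49·5.2·0.8461·0.7028 = 35.528 kPa
Denominator = 21.3·5.2·sin23.1°·cos23.1° = 21.3·5.2·0.3923·0.9198 = 39.971 kPa
FS = 35.528 / 39.971 = 0.889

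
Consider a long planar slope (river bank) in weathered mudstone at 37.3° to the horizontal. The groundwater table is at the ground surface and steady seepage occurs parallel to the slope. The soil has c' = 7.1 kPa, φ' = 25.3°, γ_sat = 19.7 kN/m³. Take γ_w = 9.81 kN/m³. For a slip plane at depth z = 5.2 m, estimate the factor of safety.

FS = 0.46

With seepage parallel to the slope and the water table at the surface, the effective normal stress on the slip plane uses the buoyant unit weight γ' = γ_sat − γ_w while the driving shear stress uses γ_sat:
FS = [c' + γ' z cos²β tanφ'] / [γ_sat z sinβ cosβ]
γ' = 19.7 − 9.81 = 9.89 kN/m³
Numerator = 7.1 + 9.89·5.2·cos²37.3°·tan25.3° = 7.1 + 9.89·5.2·0.6328·0.4727 = 22.483 kPa
Denominator = 19.7·5.2·sin37.3°·cos37.3° = 19.7·5.2·0.6060·0.7955 = 49.381 kPa
FS = 22.483 / 49.381 = 0.455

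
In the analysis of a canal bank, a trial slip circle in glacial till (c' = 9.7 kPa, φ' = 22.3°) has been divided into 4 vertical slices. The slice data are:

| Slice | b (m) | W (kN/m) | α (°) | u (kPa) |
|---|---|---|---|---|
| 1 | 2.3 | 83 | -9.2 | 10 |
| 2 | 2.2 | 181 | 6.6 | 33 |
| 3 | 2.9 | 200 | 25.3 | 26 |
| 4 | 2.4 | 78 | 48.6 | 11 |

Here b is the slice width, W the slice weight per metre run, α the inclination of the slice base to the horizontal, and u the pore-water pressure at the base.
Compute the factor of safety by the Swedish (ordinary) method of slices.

FS = 1.47

Ordinary method of slices: FS = Σ[c'·Δl_i + (W_i cosα_i − u_i·Δl_i)·tanφ'] / Σ W_i sinα_i, with Δl_i = b_i / cosα_i.
Slice 1: Δl = 2.3/cos(-9.2°) = 2.330 m; N'_1 = 83·cos(-9.2°) − 10·2.330 = 58.6; c'Δl = 22.60; W sinα = -13.3
Slice 2: Δl = 2.2/cos6.6° = 2.215 m; N'_2 = 181·cos6.6° − 33·2.215 = 106.7; c'Δl = 21.48; W sinα = 20.8
Slice 3: Δl = 2.9/cos25.3° = 3.208 m; N'_3 = 200·cos25.3° − 26·3.208 = 97.4; c'Δl = 31.11; W sinα = 85.5
Slice 4: Δl = 2.4/cos48.6° = 3.629 m; N'_4 = 78·cos48.6° − 11·3.629 = 11.7; c'Δl = 35.20; W sinα = 58.5
Σc'Δl = 110.4 kN/m; ΣN' = 274.4 kN/m; ΣW sinα = 151.5 kN/m
Resisting = 110.4 + 274.4·tan22.3° = 110.4 + 112.6 = 223.0 kN/m
FS = 223.0 / 151.5 = 1.471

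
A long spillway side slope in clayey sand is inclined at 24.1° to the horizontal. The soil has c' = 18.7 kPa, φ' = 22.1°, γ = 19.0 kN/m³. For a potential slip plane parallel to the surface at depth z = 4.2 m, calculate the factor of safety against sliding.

FS = 1.54

For an infinite slope with a slip plane parallel to the surface (no pore pressure): FS = [c' + γz cos²β tanφ'] / [γz sinβ cosβ].
γz = 19.0·4.2 = 79.80 kN/m²
Numerator = 18.7 + 79.80·cos²24.1°·tan22.1° = 18.7 + 79.80·0.8333·0.4061 = 45.701 kPa
Denominator = 79.80·sin24.1°·cos24.1° = 79.80·0.4083·0.9128 = 29.744 kPa
FS = 45.701 / 29.744 = 1.536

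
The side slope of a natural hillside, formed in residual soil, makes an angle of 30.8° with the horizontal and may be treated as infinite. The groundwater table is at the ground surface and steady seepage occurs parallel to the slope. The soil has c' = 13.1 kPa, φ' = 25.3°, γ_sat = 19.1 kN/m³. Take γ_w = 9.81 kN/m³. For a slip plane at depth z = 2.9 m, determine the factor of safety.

FS = 0.92

With seepage parallel to the slope and the water table at the surface, the effective normal stress on the slip plane uses the buoyant unit weight γ' = γ_sat − γ_w while the driving shear stress uses γ_sat:
FS = [c' + γ' z cos²β tanφ'] / [γ_sat z sinβ cosβ]
γ' = 19.1 − 9.81 = 9.29 kN/m³
Numerator = 13.1 + 9.29·2.9·cos²30.8°·tan25.3° = 13.1 + 9.29·2.9·0.7378·0.4727 = 22.496 kPa
Denominator = 19.1·2.9·sin30.8°·cos30.8° = 19.1·2.9·0.5120·0.8590 = 24.362 kPa
FS = 22.496 / 24.362 = 0.923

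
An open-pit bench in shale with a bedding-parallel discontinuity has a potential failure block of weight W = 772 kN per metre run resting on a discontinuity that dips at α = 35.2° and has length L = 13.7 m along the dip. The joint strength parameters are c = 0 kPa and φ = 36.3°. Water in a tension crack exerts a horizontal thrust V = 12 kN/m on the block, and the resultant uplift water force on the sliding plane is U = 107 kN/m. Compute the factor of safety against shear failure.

Resolving the block weight along and normal to the plane and applying the Mohr–Coulomb strength on the joint:
N' = W cosα − U − V sinα = 772·cos35.2° − 107 − 12·sin35.2° = 516.9 kN/m
Driving force T = W sinα + V cosα = 772·sin35.2° + 12·cos35.2° = 454.8 kN/m
Resisting force R = c·L + N'·tanφ = 0·13.7 + 516.9·tan36.3° = 0.0 + 379.7 = 379.7 kN/m
FS = R / T = 379.7 / 454.8 = 0.835

FS = 0.83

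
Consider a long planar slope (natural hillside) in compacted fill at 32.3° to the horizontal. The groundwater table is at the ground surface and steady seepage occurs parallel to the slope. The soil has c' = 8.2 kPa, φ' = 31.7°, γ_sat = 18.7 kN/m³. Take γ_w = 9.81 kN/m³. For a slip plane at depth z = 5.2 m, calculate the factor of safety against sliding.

FS = 0.65

With seepage parallel to the slope and the water table at the surface, the effective normal stress on the slip plane uses the buoyant unit weight γ' = γ_sat − γ_w while the driving shear stress uses γ_sat:
FS = [c' + γ' z cos²β tanφ'] / [γ_sat z sinβ cosβ]
γ' = 18.7 − 9.81 = 8.89 kN/m³
Numerator = 8.2 + 8.89·5.2·cos²32.3°·tan31.7° = 8.2 + 8.89·5.2·0.7145·0.6176 = 28.599 kPa
Denominator = 18.7·5.2·sin32.3°·cos32.3° = 18.7·5.2·0.5344·0.8453 = 43.920 kPa
FS = 28.599 / 43.920 = 0.651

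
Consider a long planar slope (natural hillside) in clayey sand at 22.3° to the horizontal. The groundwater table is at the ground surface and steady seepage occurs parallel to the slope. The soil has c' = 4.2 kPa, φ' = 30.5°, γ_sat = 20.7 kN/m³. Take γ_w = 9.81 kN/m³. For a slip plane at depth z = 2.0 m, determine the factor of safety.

With seepage parallel to the slope and the water table at the surface, the effective normal stress on the slip plane uses the buoyant unit weight γ' = γ_sat − γ_w while the driving shear stress uses γ_sat:
FS = [c' + γ' z cos²β tanφ'] / [γ_sat z sinβ cosβ]
γ' = 20.7 − 9.81 = 10.89 kN/m³
Numerator = 4.2 + 10.89·2.0·cos²22.3°·tan30.5° = 4.2 + 10.89·2.0·0.8560·0.5890 = 15.182 kPa
Denominator = 20.7·2.0·sin22.3°·cos22.3° = 20.7·2.0·0.3795·0.9252 = 14.535 kPa
FS = 15.182 / 14.535 = 1.045

FS = 1.04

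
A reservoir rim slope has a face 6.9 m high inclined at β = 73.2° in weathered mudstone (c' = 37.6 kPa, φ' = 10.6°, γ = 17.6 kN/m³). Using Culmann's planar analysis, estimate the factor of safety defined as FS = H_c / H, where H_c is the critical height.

FS = 2.16

H_c = (4c'/γ) · sinβ cosφ' / [1 − cos(β − φ')]
    = (4·37.6/17.6) · sin73.2°·cos10.6° / [1 − cos62.6°]
    = 8.545 · 0.9410 / 0.5398 = 14.90 m
FS = H_c / H = 14.90 / 6.9 = 2.159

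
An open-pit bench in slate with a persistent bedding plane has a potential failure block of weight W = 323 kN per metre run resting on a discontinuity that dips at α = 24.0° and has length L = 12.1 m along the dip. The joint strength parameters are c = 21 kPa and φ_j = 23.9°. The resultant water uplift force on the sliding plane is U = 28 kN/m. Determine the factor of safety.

Resolving the block weight along and normal to the plane and applying the Mohr–Coulomb strength on the joint:
N' = W cosα − U = 323·cos24.0° − 28 = 267.1 kN/m
Driving force T = W sinα = 323·sin24.0° = 131.4 kN/m
Resisting force R = c·L + N'·tanφ_j = 21·12.1 + 267.1·tan23.9° = 254.1 + 118.4 = 372.5 kN/m
FS = R / T = 372.5 / 131.4 = 2.835

FS = 2.84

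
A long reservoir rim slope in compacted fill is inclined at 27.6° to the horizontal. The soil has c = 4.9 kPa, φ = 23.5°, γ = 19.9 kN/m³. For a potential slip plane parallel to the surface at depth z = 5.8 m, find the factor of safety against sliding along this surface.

FS = 0.94

For an infinite slope with a slip plane parallel to the surface (no pore pressure): FS = [c + γz cos²β tanφ] / [γz sinβ cosβ].
γz = 19.9·5.8 = 115.42 kN/m²
Numerator = 4.9 + 115.42·cos²27.6°·tan23.5° = 4.9 + 115.42·0.7854·0.4348 = 44.314 kPa
Denominator = 115.42·sin27.6°·cos27.6° = 115.42·0.4633·0.8862 = 47.389 kPa
FS = 44.314 / 47.389 = 0.935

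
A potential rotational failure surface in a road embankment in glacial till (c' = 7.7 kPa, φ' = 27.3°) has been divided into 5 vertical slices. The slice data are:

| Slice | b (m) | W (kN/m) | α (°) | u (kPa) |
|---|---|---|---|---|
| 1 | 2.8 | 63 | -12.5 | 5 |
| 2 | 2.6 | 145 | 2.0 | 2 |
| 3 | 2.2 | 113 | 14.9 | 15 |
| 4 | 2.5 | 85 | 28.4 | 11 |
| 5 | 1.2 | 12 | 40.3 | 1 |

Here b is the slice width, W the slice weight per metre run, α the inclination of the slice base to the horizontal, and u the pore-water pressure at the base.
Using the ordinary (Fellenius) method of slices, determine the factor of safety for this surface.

FS = 3.72

Ordinary method of slices: FS = Σ[c'·Δl_i + (W_i cosα_i − u_i·Δl_i)·tanφ'] / Σ W_i sinα_i, with Δl_i = b_i / cosα_i.
Slice 1: Δl = 2.8/cos(-12.5°) = 2.868 m; N'_1 = 63·cos(-12.5°) − 5·2.868 = 47.2; c'Δl = 22.08; W sinα = -13.6
Slice 2: Δl = 2.6/cos2.0° = 2.602 m; N'_2 = 145·cos2.0° − 2·2.602 = 139.7; c'Δl = 20.03; W sinα = 5.1
Slice 3: Δl = 2.2/cos14.9° = 2.277 m; N'_3 = 113·cos14.9° − 15·2.277 = 75.1; c'Δl = 17.53; W sinα = 29.1
Slice 4: Δl = 2.5/cos28.4° = 2.842 m; N'_4 = 85·cos28.4° − 11·2.842 = 43.5; c'Δl = 21.88; W sinα = 40.4
Slice 5: Δl = 1.2/cos40.3° = 1.573 m; N'_5 = 12·cos40.3° − 1·1.573 = 7.6; c'Δl = 12.12; W sinα = 7.8
Σc'Δl = 93.6 kN/m; ΣN' = 313.0 kN/m; ΣW sinα = 68.7 kN/m
Resisting = 93.6 + 313.0·tan27.3° = 93.6 + 161.6 = 255.2 kN/m
FS = 255.2 / 68.7 = 3.716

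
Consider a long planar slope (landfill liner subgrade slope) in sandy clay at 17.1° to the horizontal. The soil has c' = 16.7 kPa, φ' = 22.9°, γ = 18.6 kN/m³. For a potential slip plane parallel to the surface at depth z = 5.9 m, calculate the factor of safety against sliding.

FS = 1.91

For an infinite slope with a slip plane parallel to the surface (no pore pressure): FS = [c' + γz cos²β tanφ'] / [γz sinβ cosβ].
γz = 18.6·5.9 = 109.74 kN/m²
Numerator = 16.7 + 109.74·cos²17.1°·tan22.9° = 16.7 + 109.74·0.9135·0.4224 = 59.048 kPa
Denominator = 109.74·sin17.1°·cos17.1° = 109.74·0.2940·0.9558 = 30.842 kPa
FS = 59.048 / 30.842 = 1.915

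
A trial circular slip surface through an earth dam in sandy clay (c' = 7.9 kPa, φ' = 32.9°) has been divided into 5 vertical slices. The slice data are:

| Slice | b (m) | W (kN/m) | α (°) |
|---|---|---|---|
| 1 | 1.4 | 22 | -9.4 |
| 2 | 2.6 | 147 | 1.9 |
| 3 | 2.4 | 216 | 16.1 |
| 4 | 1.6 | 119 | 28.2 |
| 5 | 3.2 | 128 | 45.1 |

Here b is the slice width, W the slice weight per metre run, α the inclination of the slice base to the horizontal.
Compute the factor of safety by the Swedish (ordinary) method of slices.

FS = 2.26

Ordinary method of slices: FS = Σ[c'·Δl_i + (W_i cosα_i)·tanφ'] / Σ W_i sinα_i, with Δl_i = b_i / cosα_i.
Slice 1: Δl = 1.4/cos(-9.4°) = 1.419 m; N'_1 = 22·cos(-9.4°) = 21.7; c'Δl = 11.21; W sinα = -3.6
Slice 2: Δl = 2.6/cos1.9° = 2.601 m; N'_2 = 147·cos1.9° = 146.9; c'Δl = 20.55; W sinα = 4.9
Slice 3: Δl = 2.4/cos16.1° = 2.498 m; N'_3 = 216·cos16.1° = 207.5; c'Δl = 19.73; W sinα = 59.9
Slice 4: Δl = 1.6/cos28.2° = 1.815 m; N'_4 = 119·cos28.2° = 104.9; c'Δl = 14.34; W sinα = 56.2
Slice 5: Δl = 3.2/cos45.1° = 4.533 m; N'_5 = 128·cos45.1° = 90.4; c'Δl = 35.81; W sinα = 90.7
Σc'Δl = 101.7 kN/m; ΣN' = 571.4 kN/m; ΣW sinα = 208.1 kN/m
Resisting = 101.7 + 571.4·tan32.9° = 101.7 + 369.6 = 471.3 kN/m
FS = 471.3 / 208.1 = 2.265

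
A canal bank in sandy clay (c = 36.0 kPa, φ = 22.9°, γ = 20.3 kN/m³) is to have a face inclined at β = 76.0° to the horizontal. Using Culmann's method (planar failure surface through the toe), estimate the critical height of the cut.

Culmann's analysis gives the critical failure plane at α_cr = (β + φ)/2 = (76.0 + 22.9)/2 = 49.5°, and the critical height
H_c = (4c/γ) · sinβ cosφ / [1 − cos(β − φ)]
    = (4·36.0/20.3) · sin76.0°·cos22.9° / [1 − cos(53.1°)]
    = 7.094 · 0.9703·0.9212 / [1 − 0.6004]
    = 7.094 · 0.8938 / 0.3996
    = 15.87 m

H_c = 15.87 m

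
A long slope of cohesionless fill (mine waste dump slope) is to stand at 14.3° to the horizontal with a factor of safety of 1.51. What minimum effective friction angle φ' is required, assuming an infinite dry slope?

φ' = 21.1°

FS = tanφ'/tanβ ⇒ tanφ' = FS · tanβ = 1.51 · tan14.3° = 0.3849
φ' = arctan(0.3849) = 21.05°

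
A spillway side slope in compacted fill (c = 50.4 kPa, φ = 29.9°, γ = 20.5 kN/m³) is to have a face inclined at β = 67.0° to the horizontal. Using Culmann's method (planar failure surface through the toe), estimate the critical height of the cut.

H_c = 38.77 m

Culmann's analysis gives the critical failure plane at α_cr = (β + φ)/2 = (67.0 + 29.9)/2 = 48.5°, and the critical height
H_c = (4c/γ) · sinβ cosφ / [1 − cos(β − φ)]
    = (4·50.4/20.5) · sin67.0°·cos29.9° / [1 − cos(37.1°)]
    = 9.834 · 0.9205·0.8669 / [1 − 0.7976]
    = 9.834 · 0.7980 / 0.2024
    = 38.77 m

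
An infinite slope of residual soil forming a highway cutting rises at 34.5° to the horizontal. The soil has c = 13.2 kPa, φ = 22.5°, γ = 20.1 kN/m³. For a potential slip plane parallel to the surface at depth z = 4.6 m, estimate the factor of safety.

For an infinite slope with a slip plane parallel to the surface (no pore pressure): FS = [c + γz cos²β tanφ] / [γz sinβ cosβ].
γz = 20.1·4.6 = 92.46 kN/m²
Numerator = 13.2 + 92.46·cos²34.5°·tan22.5° = 13.2 + 92.46·0.6792·0.4142 = 39.212 kPa
Denominator = 92.46·sin34.5°·cos34.5° = 92.46·0.5664·0.8241 = 43.159 kPa
FS = 39.212 / 43.159 = 0.909

FS = 0.91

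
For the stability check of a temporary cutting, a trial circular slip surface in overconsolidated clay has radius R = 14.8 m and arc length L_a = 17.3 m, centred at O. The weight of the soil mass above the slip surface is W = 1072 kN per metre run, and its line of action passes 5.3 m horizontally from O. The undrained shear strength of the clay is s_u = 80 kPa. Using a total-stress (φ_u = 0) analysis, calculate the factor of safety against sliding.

FS = 3.61

Taking moments about the centre O, the resisting moment is provided by the undrained shear strength acting along the arc:
M_R = s_u·L_a·R = 80·17.30·14.8 = 20483.2 kN·m/m
M_D = W·d = 1072·5.3 = 5681.6 kN·m/m
FS = M_R / M_D = 20483.2 / 5681.6 = 3.605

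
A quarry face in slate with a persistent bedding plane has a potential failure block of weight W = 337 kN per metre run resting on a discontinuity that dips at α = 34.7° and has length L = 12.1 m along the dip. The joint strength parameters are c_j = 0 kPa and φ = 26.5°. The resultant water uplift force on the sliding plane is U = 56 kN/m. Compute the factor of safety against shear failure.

Resolving the block weight along and normal to the plane and applying the Mohr–Coulomb strength on the joint:
N' = W cosα − U = 337·cos34.7° − 56 = 221.1 kN/m
Driving force T = W sinα = 337·sin34.7° = 191.8 kN/m
Resisting force R = c_j·L + N'·tanφ = 0·12.1 + 221.1·tan26.5° = 0.0 + 110.2 = 110.2 kN/m
FS = R / T = 110.2 / 191.8 = 0.575

FS = 0.57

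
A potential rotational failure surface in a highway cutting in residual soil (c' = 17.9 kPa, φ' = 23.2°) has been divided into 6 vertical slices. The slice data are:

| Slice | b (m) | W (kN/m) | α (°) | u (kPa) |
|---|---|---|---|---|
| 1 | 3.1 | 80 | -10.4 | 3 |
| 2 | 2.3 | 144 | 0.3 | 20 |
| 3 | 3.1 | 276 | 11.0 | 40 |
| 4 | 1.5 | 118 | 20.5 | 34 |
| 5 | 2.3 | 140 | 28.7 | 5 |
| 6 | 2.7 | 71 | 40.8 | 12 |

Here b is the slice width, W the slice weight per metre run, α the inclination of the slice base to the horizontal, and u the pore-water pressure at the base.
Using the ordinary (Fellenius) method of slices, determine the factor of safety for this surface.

FS = 2.59

Ordinary method of slices: FS = Σ[c'·Δl_i + (W_i cosα_i − u_i·Δl_i)·tanφ'] / Σ W_i sinα_i, with Δl_i = b_i / cosα_i.
Slice 1: Δl = 3.1/cos(-10.4°) = 3.152 m; N'_1 = 80·cos(-10.4°) − 3·3.152 = 69.2; c'Δl = 56.42; W sinα = -14.4
Slice 2: Δl = 2.3/cos0.3° = 2.300 m; N'_2 = 144·cos0.3° − 20·2.300 = 98.0; c'Δl = 41.17; W sinα = 0.8
Slice 3: Δl = 3.1/cos11.0° = 3.158 m; N'_3 = 276·cos11.0° − 40·3.158 = 144.6; c'Δl = 56.53; W sinα = 52.7
Slice 4: Δl = 1.5/cos20.5° = 1.601 m; N'_4 = 118·cos20.5° − 34·1.601 = 56.1; c'Δl = 28.67; W sinα = 41.3
Slice 5: Δl = 2.3/cos28.7° = 2.622 m; N'_5 = 140·cos28.7° − 5·2.622 = 109.7; c'Δl = 46.94; W sinα = 67.2
Slice 6: Δl = 2.7/cos40.8° = 3.567 m; N'_6 = 71·cos40.8° − 12·3.567 = 10.9; c'Δl = 63.84; W sinα = 46.4
Σc'Δl = 293.6 kN/m; ΣN' = 488.6 kN/m; ΣW sinα = 193.9 kN/m
Resisting = 293.6 + 488.6·tan23.2° = 293.6 + 209.4 = 503.0 kN/m
FS = 503.0 / 193.9 = 2.594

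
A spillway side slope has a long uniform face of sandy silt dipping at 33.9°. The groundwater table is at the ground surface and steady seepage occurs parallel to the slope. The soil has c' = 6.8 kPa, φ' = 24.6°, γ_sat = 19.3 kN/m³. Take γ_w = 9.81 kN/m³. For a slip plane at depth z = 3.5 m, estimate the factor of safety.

FS = 0.55

With seepage parallel to the slope and the water table at the surface, the effective normal stress on the slip plane uses the buoyant unit weight γ' = γ_sat − γ_w while the driving shear stress uses γ_sat:
FS = [c' + γ' z cos²β tanφ'] / [γ_sat z sinβ cosβ]
γ' = 19.3 − 9.81 = 9.49 kN/m³
Numerator = 6.8 + 9.49·3.5·cos²33.9°·tan24.6° = 6.8 + 9.49·3.5·0.6889·0.4578 = 17.276 kPa
Denominator = 19.3·3.5·sin33.9°·cos33.9° = 19.3·3.5·0.5577·0.8300 = 31.271 kPa
FS = 17.276 / 31.271 = 0.552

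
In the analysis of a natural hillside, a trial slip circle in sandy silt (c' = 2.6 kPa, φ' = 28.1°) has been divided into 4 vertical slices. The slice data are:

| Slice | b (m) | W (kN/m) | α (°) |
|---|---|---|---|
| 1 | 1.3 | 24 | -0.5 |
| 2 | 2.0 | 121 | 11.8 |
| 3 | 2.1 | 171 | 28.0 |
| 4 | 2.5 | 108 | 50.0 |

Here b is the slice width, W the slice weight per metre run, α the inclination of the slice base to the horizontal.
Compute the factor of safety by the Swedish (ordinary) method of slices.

Ordinary method of slices: FS = Σ[c'·Δl_i + (W_i cosα_i)·tanφ'] / Σ W_i sinα_i, with Δl_i = b_i / cosα_i.
Slice 1: Δl = 1.3/cos(-0.5°) = 1.300 m; N'_1 = 24·cos(-0.5°) = 24.0; c'Δl = 3.38; W sinα = -0.2
Slice 2: Δl = 2.0/cos11.8° = 2.043 m; N'_2 = 121·cos11.8° = 118.4; c'Δl = 5.31; W sinα = 24.7
Slice 3: Δl = 2.1/cos28.0° = 2.378 m; N'_3 = 171·cos28.0° = 151.0; c'Δl = 6.18; W sinα = 80.3
Slice 4: Δl = 2.5/cos50.0° = 3.889 m; N'_4 = 108·cos50.0° = 69.4; c'Δl = 10.11; W sinα = 82.7
Σc'Δl = 25.0 kN/m; ΣN' = 362.8 kN/m; ΣW sinα = 187.5 kN/m
Resisting = 25.0 + 362.8·tan28.1° = 25.0 + 193.7 = 218.7 kN/m
FS = 218.7 / 187.5 = 1.166

FS = 1.17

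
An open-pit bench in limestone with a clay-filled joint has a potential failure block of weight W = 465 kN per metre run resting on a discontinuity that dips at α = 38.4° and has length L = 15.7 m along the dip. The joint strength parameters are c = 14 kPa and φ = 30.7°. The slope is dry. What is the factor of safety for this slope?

Resolving the block weight along and normal to the plane and applying the Mohr–Coulomb strength on the joint:
N' = W cosα = 465·cos38.4° = 364.4 kN/m
Driving force T = W sinα = 465·sin38.4° = 288.8 kN/m
Resisting force R = c·L + N'·tanφ = 14·15.7 + 364.4·tan30.7° = 219.8 + 216.4 = 436.2 kN/m
FS = R / T = 436.2 / 288.8 = 1.510

FS = 1.51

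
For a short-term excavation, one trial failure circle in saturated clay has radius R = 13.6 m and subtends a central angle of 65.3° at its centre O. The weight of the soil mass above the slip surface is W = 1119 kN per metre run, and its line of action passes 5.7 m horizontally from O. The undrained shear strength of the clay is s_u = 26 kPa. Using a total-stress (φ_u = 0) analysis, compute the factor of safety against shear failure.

Taking moments about the centre O, the resisting moment is provided by the undrained shear strength acting along the arc:
Arc length L_a = R·θ = 13.6·(65.3°·π/180) = 13.6·1.1397 = 15.50 m
M_R = s_u·L_a·R = 26·15.50·13.6 = 5480.8 kN·m/m
M_D = W·d = 1119·5.7 = 6378.3 kN·m/m
FS = M_R / M_D = 5480.8 / 6378.3 = 0.859

FS = 0.86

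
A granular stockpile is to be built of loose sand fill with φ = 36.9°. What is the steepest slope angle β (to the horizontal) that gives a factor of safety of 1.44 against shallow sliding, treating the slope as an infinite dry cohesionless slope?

For an infinite dry cohesionless slope FS = tanφ/tanβ, so tanβ = tanφ / FS.
tanβ = tan36.9° / 1.44 = 0.7508 / 1.44 = 0.5214
β = arctan(0.5214) = 27.54°

β = 27.5°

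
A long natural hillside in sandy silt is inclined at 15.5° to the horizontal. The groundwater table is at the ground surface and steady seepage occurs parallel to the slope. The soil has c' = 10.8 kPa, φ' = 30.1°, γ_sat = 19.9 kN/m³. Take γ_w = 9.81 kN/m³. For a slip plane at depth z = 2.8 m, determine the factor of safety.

With seepage parallel to the slope and the water table at the surface, the effective normal stress on the slip plane uses the buoyant unit weight γ' = γ_sat − γ_w while the driving shear stress uses γ_sat:
FS = [c' + γ' z cos²β tanφ'] / [γ_sat z sinβ cosβ]
γ' = 19.9 − 9.81 = 10.09 kN/m³
Numerator = 10.8 + 10.09·2.8·cos²15.5°·tan30.1° = 10.8 + 10.09·2.8·0.9286·0.5797 = 26.008 kPa
Denominator = 19.9·2.8·sin15.5°·cos15.5° = 19.9·2.8·0.2672·0.9636 = 14.349 kPa
FS = 26.008 / 14.349 = 1.813

FS = 1.81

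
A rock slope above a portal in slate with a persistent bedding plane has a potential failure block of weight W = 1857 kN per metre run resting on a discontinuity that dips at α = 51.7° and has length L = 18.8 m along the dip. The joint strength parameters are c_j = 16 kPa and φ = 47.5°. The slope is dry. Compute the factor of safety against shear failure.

FS = 1.07

Resolving the block weight along and normal to the plane and applying the Mohr–Coulomb strength on the joint:
N' = W cosα = 1857·cos51.7° = 1150.9 kN/m
Driving force T = W sinα = 1857·sin51.7° = 1457.3 kN/m
Resisting force R = c_j·L + N'·tanφ = 16·18.8 + 1150.9·tan47.5° = 300.8 + 1256.0 = 1556.8 kN/m
FS = R / T = 1556.8 / 1457.3 = 1.068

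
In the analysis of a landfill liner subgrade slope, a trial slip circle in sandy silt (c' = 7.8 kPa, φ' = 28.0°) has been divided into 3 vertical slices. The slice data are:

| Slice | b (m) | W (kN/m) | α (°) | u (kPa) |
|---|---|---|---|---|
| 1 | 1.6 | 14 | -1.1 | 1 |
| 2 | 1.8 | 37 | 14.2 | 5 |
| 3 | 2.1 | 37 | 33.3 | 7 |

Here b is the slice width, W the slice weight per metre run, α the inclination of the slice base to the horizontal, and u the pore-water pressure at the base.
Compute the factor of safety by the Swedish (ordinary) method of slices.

Ordinary method of slices: FS = Σ[c'·Δl_i + (W_i cosα_i − u_i·Δl_i)·tanφ'] / Σ W_i sinα_i, with Δl_i = b_i / cosα_i.
Slice 1: Δl = 1.6/cos(-1.1°) = 1.600 m; N'_1 = 14·cos(-1.1°) − 1·1.600 = 12.4; c'Δl = 12.48; W sinα = -0.3
Slice 2: Δl = 1.8/cos14.2° = 1.857 m; N'_2 = 37·cos14.2° − 5·1.857 = 26.6; c'Δl = 14.48; W sinα = 9.1
Slice 3: Δl = 2.1/cos33.3° = 2.513 m; N'_3 = 37·cos33.3° − 7·2.513 = 13.3; c'Δl = 19.60; W sinα = 20.3
Σc'Δl = 46.6 kN/m; ΣN' = 52.3 kN/m; ΣW sinα = 29.1 kN/m
Resisting = 46.6 + 52.3·tan28.0° = 46.6 + 27.8 = 74.4 kN/m
FS = 74.4 / 29.1 = 2.554

FS = 2.55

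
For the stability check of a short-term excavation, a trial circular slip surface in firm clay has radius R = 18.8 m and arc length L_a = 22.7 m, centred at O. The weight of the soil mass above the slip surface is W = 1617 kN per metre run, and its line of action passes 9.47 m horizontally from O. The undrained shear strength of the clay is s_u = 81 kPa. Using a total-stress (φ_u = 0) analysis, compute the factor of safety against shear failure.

Taking moments about the centre O, the resisting moment is provided by the undrained shear strength acting along the arc:
M_R = s_u·L_a·R = 81·22.70·18.8 = 34567.6 kN·m/m
M_D = W·d = 1617·9.47 = 15313.0 kN·m/m
FS = M_R / M_D = 34567.6 / 15313.0 = 2.257

FS = 2.26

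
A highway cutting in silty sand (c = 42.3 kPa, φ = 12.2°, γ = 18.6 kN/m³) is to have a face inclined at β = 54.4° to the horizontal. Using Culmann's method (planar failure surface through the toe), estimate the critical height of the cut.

Culmann's analysis gives the critical failure plane at α_cr = (β + φ)/2 = (54.4 + 12.2)/2 = 33.3°, and the critical height
H_c = (4c/γ) · sinβ cosφ / [1 − cos(β − φ)]
    = (4·42.3/18.6) · sin54.4°·cos12.2° / [1 − cos(42.2°)]
    = 9.097 · 0.8131·0.9774 / [1 − 0.7408]
    = 9.097 · 0.7947 / 0.2592
    = 27.89 m

H_c = 27.89 m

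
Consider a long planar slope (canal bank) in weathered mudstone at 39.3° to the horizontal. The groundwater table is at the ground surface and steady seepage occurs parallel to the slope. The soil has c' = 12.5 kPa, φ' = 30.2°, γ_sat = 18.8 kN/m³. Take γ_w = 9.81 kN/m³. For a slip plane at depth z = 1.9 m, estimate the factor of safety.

FS = 1.05

With seepage parallel to the slope and the water table at the surface, the effective normal stress on the slip plane uses the buoyant unit weight γ' = γ_sat − γ_w while the driving shear stress uses γ_sat:
FS = [c' + γ' z cos²β tanφ'] / [γ_sat z sinβ cosβ]
γ' = 18.8 − 9.81 = 8.99 kN/m³
Numerator = 12.5 + 8.99·1.9·cos²39.3°·tan30.2° = 12.5 + 8.99·1.9·0.5988·0.5820 = 18.453 kPa
Denominator = 18.8·1.9·sin39.3°·cos39.3° = 18.8·1.9·0.6334·0.7738 = 17.508 kPa
FS = 18.453 / 17.508 = 1.054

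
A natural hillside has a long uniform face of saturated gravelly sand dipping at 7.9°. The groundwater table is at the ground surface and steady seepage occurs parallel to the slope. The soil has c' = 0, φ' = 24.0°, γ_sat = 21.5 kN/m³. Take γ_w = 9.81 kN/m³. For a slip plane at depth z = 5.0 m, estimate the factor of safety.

FS = 1.74

With seepage parallel to the slope and the water table at the surface, the effective normal stress on the slip plane uses the buoyant unit weight γ' = γ_sat − γ_w while the driving shear stress uses γ_sat:
FS = [c' + γ' z cos²β tanφ'] / [γ_sat z sinβ cosβ]
(For c' = 0 this reduces to FS = (γ'/γ_sat)·tanφ'/tanβ.)
γ' = 21.5 − 9.81 = 11.69 kN/m³
Numerator = 0.0 + 11.69·5.0·cos²7.9°·tan24.0° = 0.0 + 11.69·5.0·0.9811·0.4452 = 25.532 kPa
Denominator = 21.5·5.0·sin7.9°·cos7.9° = 21.5·5.0·0.1374·0.9905 = 14.635 kPa
FS = 25.532 / 14.635 = 1.745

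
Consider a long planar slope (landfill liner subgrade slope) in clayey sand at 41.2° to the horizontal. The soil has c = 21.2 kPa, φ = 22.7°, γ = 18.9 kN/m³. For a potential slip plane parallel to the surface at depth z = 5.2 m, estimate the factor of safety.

For an infinite slope with a slip plane parallel to the surface (no pore pressure): FS = [c + γz cos²β tanφ] / [γz sinβ cosβ].
γz = 18.9·5.2 = 98.28 kN/m²
Numerator = 21.2 + 98.28·cos²41.2°·tan22.7° = 21.2 + 98.28·0.5661·0.4183 = 44.474 kPa
Denominator = 98.28·sin41.2°·cos41.2° = 98.28·0.6587·0.7524 = 48.708 kPa
FS = 44.474 / 48.708 = 0.913

FS = 0.91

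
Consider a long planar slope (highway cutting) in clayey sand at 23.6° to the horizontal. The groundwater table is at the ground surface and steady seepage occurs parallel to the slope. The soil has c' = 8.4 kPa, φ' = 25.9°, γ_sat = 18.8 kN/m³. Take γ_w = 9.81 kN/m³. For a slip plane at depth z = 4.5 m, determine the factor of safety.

FS = 0.80

With seepage parallel to the slope and the water table at the surface, the effective normal stress on the slip plane uses the buoyant unit weight γ' = γ_sat − γ_w while the driving shear stress uses γ_sat:
FS = [c' + γ' z cos²β tanφ'] / [γ_sat z sinβ cosβ]
γ' = 18.8 − 9.81 = 8.99 kN/m³
Numerator = 8.4 + 8.99·4.5·cos²23.6°·tan25.9° = 8.4 + 8.99·4.5·0.8397·0.4856 = 24.895 kPa
Denominator = 18.8·4.5·sin23.6°·cos23.6° = 18.8·4.5·0.4003·0.9164 = 31.037 kPa
FS = 24.895 / 31.037 = 0.802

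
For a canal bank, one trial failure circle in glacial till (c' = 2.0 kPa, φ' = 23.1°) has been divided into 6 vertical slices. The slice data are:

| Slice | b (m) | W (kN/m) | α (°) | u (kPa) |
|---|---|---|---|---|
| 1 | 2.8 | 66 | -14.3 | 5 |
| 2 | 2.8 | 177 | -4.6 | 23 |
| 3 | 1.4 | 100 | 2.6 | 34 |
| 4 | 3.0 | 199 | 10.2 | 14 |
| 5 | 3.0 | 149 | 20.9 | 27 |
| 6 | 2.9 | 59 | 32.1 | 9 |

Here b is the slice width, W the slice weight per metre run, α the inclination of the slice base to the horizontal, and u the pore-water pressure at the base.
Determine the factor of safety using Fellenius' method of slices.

FS = 2.35

Ordinary method of slices: FS = Σ[c'·Δl_i + (W_i cosα_i − u_i·Δl_i)·tanφ'] / Σ W_i sinα_i, with Δl_i = b_i / cosα_i.
Slice 1: Δl = 2.8/cos(-14.3°) = 2.890 m; N'_1 = 66·cos(-14.3°) − 5·2.890 = 49.5; c'Δl = 5.78; W sinα = -16.3
Slice 2: Δl = 2.8/cos(-4.6°) = 2.809 m; N'_2 = 177·cos(-4.6°) − 23·2.809 = 111.8; c'Δl = 5.62; W sinα = -14.2
Slice 3: Δl = 1.4/cos2.6° = 1.401 m; N'_3 = 100·cos2.6° − 34·1.401 = 52.2; c'Δl = 2.80; W sinα = 4.5
Slice 4: Δl = 3.0/cos10.2° = 3.048 m; N'_4 = 199·cos10.2° − 14·3.048 = 153.2; c'Δl = 6.10; W sinα = 35.2
Slice 5: Δl = 3.0/cos20.9° = 3.211 m; N'_5 = 149·cos20.9° − 27·3.211 = 52.5; c'Δl = 6.42; W sinα = 53.2
Slice 6: Δl = 2.9/cos32.1° = 3.423 m; N'_6 = 59·cos32.1° − 9·3.423 = 19.2; c'Δl = 6.85; W sinα = 31.4
Σc'Δl = 33.6 kN/m; ΣN' = 438.4 kN/m; ΣW sinα = 93.8 kN/m
Resisting = 33.6 + 438.4·tan23.1° = 33.6 + 187.0 = 220.6 kN/m
FS = 220.6 / 93.8 = 2.352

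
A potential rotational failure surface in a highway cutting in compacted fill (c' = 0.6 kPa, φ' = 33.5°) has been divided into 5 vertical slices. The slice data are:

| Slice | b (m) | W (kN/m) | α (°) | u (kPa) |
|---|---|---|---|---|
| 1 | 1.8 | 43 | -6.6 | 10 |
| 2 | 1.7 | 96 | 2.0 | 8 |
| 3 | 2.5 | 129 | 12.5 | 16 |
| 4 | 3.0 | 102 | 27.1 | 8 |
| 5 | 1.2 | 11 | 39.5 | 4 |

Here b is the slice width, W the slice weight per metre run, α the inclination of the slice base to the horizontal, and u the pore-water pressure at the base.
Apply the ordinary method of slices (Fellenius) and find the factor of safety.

Ordinary method of slices: FS = Σ[c'·Δl_i + (W_i cosα_i − u_i·Δl_i)·tanφ'] / Σ W_i sinα_i, with Δl_i = b_i / cosα_i.
Slice 1: Δl = 1.8/cos(-6.6°) = 1.812 m; N'_1 = 43·cos(-6.6°) − 10·1.812 = 24.6; c'Δl = 1.09; W sinα = -4.9
Slice 2: Δl = 1.7/cos2.0° = 1.701 m; N'_2 = 96·cos2.0° − 8·1.701 = 82.3; c'Δl = 1.02; W sinα = 3.4
Slice 3: Δl = 2.5/cos12.5° = 2.561 m; N'_3 = 129·cos12.5° − 16·2.561 = 85.0; c'Δl = 1.54; W sinα = 27.9
Slice 4: Δl = 3.0/cos27.1° = 3.370 m; N'_4 = 102·cos27.1° − 8·3.370 = 63.8; c'Δl = 2.02; W sinα = 46.5
Slice 5: Δl = 1.2/cos39.5° = 1.555 m; N'_5 = 11·cos39.5° − 4·1.555 = 2.3; c'Δl = 0.93; W sinα = 7.0
Σc'Δl = 6.6 kN/m; ΣN' = 258.0 kN/m; ΣW sinα = 79.8 kN/m
Resisting = 6.6 + 258.0·tan33.5° = 6.6 + 170.8 = 177.4 kN/m
FS = 177.4 / 79.8 = 2.223

FS = 2.22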